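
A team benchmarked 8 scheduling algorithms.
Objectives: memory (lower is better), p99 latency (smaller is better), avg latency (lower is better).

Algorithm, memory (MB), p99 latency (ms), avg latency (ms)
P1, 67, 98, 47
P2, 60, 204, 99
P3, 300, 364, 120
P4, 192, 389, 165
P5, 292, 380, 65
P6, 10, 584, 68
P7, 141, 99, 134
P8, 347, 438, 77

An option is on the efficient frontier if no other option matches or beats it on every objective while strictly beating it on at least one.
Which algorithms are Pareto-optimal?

P1, P2, P6

P1: not dominated (best p99 latency).
P2: not dominated.
P3: dominated by P1 (memory 67≤300, p99 latency 98≤364, avg latency 47≤120).
P4: dominated by P1 (memory 67≤192, p99 latency 98≤389, avg latency 47≤165).
P5: dominated by P1 (memory 67≤292, p99 latency 98≤380, avg latency 47≤65).
P6: not dominated (best memory).
P7: dominated by P1 (memory 67≤141, p99 latency 98≤99, avg latency 47≤134).
P8: dominated by P1 (memory 67≤347, p99 latency 98≤438, avg latency 47≤77).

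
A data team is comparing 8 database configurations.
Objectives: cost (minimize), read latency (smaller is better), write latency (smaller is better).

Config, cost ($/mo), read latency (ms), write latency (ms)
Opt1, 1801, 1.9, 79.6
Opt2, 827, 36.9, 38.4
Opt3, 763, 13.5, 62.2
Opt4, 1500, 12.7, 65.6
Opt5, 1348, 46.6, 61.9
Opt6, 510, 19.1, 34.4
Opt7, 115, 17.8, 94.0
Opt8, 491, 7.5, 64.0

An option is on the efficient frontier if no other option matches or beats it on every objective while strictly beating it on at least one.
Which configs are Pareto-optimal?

Opt1, Opt3, Opt6, Opt7, Opt8

Opt1: not dominated (best read latency).
Opt2: dominated by Opt6 (cost 510≤827, read latency 19.1≤36.9, write latency 34.4≤38.4).
Opt3: not dominated.
Opt4: dominated by Opt8 (cost 491≤1500, read latency 7.5≤12.7, write latency 64.0≤65.6).
Opt5: dominated by Opt2 (cost 827≤1348, read latency 36.9≤46.6, write latency 38.4≤61.9).
Opt6: not dominated (best write latency).
Opt7: not dominated (best cost).
Opt8: not dominated.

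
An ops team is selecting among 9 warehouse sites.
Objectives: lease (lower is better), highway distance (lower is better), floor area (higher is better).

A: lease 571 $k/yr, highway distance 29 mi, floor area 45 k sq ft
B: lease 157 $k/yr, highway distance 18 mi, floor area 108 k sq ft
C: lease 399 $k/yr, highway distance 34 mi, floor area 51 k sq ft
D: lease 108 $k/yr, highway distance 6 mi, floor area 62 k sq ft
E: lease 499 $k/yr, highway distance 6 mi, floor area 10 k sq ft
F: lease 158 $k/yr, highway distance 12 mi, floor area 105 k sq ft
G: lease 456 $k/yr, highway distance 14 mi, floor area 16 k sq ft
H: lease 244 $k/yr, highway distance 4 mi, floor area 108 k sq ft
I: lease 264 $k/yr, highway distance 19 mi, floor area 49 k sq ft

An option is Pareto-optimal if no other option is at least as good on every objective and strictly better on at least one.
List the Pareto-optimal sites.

B, D, F, H

A: dominated by B (lease 157≤571, highway distance 18≤29, floor area 108≥45).
B: not dominated.
C: dominated by B (lease 157≤399, highway distance 18≤34, floor area 108≥51).
D: not dominated (best lease).
E: dominated by D (lease 108≤499, highway distance 6≤6, floor area 62≥10).
F: not dominated.
G: dominated by D (lease 108≤456, highway distance 6≤14, floor area 62≥16).
H: not dominated (best highway distance).
I: dominated by B (lease 157≤264, highway distance 18≤19, floor area 108≥49).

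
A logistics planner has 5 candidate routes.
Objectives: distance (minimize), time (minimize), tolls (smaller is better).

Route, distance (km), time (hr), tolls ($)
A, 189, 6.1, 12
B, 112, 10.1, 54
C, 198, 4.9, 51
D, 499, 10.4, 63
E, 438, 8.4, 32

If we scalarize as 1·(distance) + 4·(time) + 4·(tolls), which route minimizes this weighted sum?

A

A: 1·189 + 4·6.1 + 4·12 = 261.4
B: 1·112 + 4·10.1 + 4·54 = 368.4
C: 1·198 + 4·4.9 + 4·51 = 421.6
D: 1·499 + 4·10.4 + 4·63 = 792.6
E: 1·438 + 4·8.4 + 4·32 = 599.6
Lowest: A at 261.4.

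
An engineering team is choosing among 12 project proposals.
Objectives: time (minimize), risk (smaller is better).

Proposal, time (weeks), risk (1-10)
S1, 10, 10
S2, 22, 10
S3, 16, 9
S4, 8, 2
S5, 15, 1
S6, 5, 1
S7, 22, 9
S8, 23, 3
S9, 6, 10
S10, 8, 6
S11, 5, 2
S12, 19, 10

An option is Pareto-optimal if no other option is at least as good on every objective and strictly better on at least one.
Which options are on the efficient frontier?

S1: dominated by S4 (time 8≤10, risk 2≤10).
S2: dominated by S1 (time 10≤22, risk 10≤10).
S3: dominated by S4 (time 8≤16, risk 2≤9).
S4: dominated by S6 (time 5≤8, risk 1≤2).
S5: dominated by S6 (time 5≤15, risk 1≤1).
S6: not dominated.
S7: dominated by S3 (time 16≤22, risk 9≤9).
S8: dominated by S4 (time 8≤23, risk 2≤3).
S9: dominated by S6 (time 5≤6, risk 1≤10).
S10: dominated by S4 (time 8≤8, risk 2≤6).
S11: dominated by S6 (time 5≤5, risk 1≤2).
S12: dominated by S1 (time 10≤19, risk 10≤10).

S6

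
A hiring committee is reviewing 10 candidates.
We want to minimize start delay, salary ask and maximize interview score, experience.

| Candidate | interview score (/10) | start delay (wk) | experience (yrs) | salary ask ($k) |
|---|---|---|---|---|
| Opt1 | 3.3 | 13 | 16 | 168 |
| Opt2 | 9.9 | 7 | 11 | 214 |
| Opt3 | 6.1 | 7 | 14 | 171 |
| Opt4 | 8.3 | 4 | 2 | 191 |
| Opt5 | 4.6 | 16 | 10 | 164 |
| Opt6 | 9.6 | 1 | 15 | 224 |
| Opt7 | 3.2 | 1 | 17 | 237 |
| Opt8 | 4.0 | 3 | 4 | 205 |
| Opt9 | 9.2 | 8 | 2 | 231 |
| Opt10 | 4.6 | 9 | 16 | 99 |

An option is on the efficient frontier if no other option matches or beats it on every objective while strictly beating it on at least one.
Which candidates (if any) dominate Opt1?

Opt10

Opt10: interview score 4.6≥3.3, start delay 9≤13, experience 16≥16, salary ask 99≤168 — dominates Opt1.
Others (Opt2, Opt3, Opt4, Opt5, Opt6, Opt7, Opt8, Opt9) are each worse than Opt1 on at least one objective.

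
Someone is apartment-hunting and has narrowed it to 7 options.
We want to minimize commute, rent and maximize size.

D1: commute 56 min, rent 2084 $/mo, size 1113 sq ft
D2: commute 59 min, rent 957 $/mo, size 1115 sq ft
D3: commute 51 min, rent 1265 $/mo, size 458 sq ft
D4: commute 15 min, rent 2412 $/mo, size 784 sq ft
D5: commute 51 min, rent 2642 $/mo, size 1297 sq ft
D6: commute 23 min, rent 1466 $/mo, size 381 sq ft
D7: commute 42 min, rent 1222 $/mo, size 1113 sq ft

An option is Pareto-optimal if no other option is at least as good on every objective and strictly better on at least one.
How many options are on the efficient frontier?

5

D1: dominated by D7 (commute 42≤56, rent 1222≤2084, size 1113≥1113).
D2: not dominated (best rent).
D3: dominated by D7 (commute 42≤51, rent 1222≤1265, size 1113≥458).
D4: not dominated (best commute).
D5: not dominated (best size).
D6: not dominated.
D7: not dominated.
Pareto-optimal: D2, D4, D5, D6, D7 → 5.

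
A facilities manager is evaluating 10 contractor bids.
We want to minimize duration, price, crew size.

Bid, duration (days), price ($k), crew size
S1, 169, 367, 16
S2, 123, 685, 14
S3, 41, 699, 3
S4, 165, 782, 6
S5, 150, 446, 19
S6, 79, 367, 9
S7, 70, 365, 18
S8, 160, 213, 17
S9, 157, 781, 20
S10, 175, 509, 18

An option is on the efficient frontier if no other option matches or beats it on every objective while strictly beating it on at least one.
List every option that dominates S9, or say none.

S2: duration 123≤157, price 685≤781, crew size 14≤20 — dominates S9.
S3: duration 41≤157, price 699≤781, crew size 3≤20 — dominates S9.
S5: duration 150≤157, price 446≤781, crew size 19≤20 — dominates S9.
S6: duration 79≤157, price 367≤781, crew size 9≤20 — dominates S9.
S7: duration 70≤157, price 365≤781, crew size 18≤20 — dominates S9.
Others (S1, S4, S8, S10) are each worse than S9 on at least one objective.

S2, S3, S5, S6, S7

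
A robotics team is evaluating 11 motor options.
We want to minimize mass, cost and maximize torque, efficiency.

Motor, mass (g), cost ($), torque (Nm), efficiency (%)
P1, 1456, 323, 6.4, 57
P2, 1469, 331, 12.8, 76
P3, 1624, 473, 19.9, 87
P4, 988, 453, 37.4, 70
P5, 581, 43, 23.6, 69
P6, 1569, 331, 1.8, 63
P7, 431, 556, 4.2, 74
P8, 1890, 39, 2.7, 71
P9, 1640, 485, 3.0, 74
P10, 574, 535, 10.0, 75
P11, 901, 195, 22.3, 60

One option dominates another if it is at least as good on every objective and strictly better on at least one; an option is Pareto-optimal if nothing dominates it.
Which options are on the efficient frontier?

P2, P3, P4, P5, P7, P8, P10

P1: dominated by P5 (mass 581≤1456, cost 43≤323, torque 23.6≥6.4, efficiency 69≥57).
P2: not dominated.
P3: not dominated (best efficiency).
P4: not dominated (best torque).
P5: not dominated.
P6: dominated by P2 (mass 1469≤1569, cost 331≤331, torque 12.8≥1.8, efficiency 76≥63).
P7: not dominated (best mass).
P8: not dominated (best cost).
P9: dominated by P2 (mass 1469≤1640, cost 331≤485, torque 12.8≥3.0, efficiency 76≥74).
P10: not dominated.
P11: dominated by P5 (mass 581≤901, cost 43≤195, torque 23.6≥22.3, efficiency 69≥60).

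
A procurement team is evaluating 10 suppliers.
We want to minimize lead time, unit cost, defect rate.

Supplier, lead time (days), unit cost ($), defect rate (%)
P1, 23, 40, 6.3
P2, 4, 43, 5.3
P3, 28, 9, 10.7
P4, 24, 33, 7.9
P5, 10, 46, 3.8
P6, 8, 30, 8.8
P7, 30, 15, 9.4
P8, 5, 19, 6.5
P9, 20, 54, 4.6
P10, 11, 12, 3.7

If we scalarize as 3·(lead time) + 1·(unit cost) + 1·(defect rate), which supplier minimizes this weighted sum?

P1: 3·23 + 1·40 + 1·6.3 = 115.3
P2: 3·4 + 1·43 + 1·5.3 = 60.3
P3: 3·28 + 1·9 + 1·10.7 = 103.7
P4: 3·24 + 1·33 + 1·7.9 = 112.9
P5: 3·10 + 1·46 + 1·3.8 = 79.8
P6: 3·8 + 1·30 + 1·8.8 = 62.8
P7: 3·30 + 1·15 + 1·9.4 = 114.4
P8: 3·5 + 1·19 + 1·6.5 = 40.5
P9: 3·20 + 1·54 + 1·4.6 = 118.6
P10: 3·11 + 1·12 + 1·3.7 = 48.7
Lowest: P8 at 40.5.

P8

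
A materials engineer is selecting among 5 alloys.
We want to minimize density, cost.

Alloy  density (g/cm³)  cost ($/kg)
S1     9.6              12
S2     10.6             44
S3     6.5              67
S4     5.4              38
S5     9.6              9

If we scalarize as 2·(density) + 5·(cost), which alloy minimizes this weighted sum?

S1: 2·9.6 + 5·12 = 79.2
S2: 2·10.6 + 5·44 = 241.2
S3: 2·6.5 + 5·67 = 348.0
S4: 2·5.4 + 5·38 = 200.8
S5: 2·9.6 + 5·9 = 64.2
Lowest: S5 at 64.2.

S5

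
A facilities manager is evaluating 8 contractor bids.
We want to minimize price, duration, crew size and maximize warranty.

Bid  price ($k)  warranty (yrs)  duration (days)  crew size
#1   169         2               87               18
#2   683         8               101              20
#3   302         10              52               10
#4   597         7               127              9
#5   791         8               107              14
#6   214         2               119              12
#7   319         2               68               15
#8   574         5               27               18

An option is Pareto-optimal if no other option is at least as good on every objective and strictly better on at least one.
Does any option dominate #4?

#1: worse on warranty (2 vs 7).
#2: worse on price (683 vs 597).
#3: worse on crew size (10 vs 9).
#5: worse on price (791 vs 597).
#6: worse on warranty (2 vs 7).
#7: worse on warranty (2 vs 7).
#8: worse on warranty (5 vs 7).
No option is at least as good as #4 on every objective and strictly better on one.

No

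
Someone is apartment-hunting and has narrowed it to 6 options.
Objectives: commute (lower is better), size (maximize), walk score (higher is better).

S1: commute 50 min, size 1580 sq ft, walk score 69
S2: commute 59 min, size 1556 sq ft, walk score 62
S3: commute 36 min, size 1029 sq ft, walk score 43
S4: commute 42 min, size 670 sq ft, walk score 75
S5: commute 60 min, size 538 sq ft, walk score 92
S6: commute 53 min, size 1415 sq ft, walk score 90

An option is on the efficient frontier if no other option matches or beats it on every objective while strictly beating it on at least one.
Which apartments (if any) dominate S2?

S1: commute 50≤59, size 1580≥1556, walk score 69≥62 — dominates S2.
Others (S3, S4, S5, S6) are each worse than S2 on at least one objective.

S1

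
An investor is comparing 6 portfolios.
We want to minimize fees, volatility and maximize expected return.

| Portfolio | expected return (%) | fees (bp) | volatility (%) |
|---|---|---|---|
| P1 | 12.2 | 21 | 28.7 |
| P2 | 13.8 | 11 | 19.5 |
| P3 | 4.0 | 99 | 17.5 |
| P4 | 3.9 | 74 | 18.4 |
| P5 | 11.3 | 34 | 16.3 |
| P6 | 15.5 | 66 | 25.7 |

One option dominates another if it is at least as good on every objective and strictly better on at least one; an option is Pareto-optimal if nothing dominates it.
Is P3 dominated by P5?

P5 vs P3: expected return 11.3≥4.0, fees 34≤99, volatility 16.3≤17.5 — P5 is at least as good on every objective with at least one strict improvement.

Yes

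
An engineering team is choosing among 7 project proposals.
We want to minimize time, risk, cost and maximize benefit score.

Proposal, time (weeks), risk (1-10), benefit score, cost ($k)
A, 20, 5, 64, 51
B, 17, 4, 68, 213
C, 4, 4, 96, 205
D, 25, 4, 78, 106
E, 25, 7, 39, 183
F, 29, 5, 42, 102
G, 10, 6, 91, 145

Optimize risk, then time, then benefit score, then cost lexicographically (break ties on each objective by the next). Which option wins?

First minimize risk: best is 4, kept {B, C, D}.
Then minimize time: best is 4, kept {C}.

C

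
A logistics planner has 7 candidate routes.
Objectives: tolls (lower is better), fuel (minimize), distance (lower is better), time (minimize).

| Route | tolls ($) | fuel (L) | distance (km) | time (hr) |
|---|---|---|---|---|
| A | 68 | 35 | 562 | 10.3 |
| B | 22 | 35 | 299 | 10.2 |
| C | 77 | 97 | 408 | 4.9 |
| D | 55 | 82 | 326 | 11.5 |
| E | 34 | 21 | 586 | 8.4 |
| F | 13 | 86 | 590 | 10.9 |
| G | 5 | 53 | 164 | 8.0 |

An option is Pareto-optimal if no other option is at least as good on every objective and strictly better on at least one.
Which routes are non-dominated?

B, C, E, G

A: dominated by B (tolls 22≤68, fuel 35≤35, distance 299≤562, time 10.2≤10.3).
B: not dominated.
C: not dominated (best time).
D: dominated by B (tolls 22≤55, fuel 35≤82, distance 299≤326, time 10.2≤11.5).
E: not dominated (best fuel).
F: dominated by G (tolls 5≤13, fuel 53≤86, distance 164≤590, time 8.0≤10.9).
G: not dominated (best tolls).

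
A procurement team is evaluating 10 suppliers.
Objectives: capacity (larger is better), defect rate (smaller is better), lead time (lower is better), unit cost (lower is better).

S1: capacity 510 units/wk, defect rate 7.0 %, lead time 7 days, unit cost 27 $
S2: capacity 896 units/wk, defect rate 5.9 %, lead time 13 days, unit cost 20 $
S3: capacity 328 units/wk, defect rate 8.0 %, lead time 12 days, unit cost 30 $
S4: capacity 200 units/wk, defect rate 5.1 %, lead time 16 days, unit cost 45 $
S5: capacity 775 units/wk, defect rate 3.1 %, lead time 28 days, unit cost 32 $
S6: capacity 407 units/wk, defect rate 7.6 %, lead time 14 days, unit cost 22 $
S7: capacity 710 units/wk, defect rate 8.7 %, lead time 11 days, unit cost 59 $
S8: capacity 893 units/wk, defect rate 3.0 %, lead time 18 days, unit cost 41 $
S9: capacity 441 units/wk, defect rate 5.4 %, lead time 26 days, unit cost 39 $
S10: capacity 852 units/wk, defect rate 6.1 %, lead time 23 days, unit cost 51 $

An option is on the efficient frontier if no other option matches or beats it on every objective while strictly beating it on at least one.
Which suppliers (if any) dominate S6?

S2: capacity 896≥407, defect rate 5.9≤7.6, lead time 13≤14, unit cost 20≤22 — dominates S6.
Others (S1, S3, S4, S5, S7, S8, S9, S10) are each worse than S6 on at least one objective.

S2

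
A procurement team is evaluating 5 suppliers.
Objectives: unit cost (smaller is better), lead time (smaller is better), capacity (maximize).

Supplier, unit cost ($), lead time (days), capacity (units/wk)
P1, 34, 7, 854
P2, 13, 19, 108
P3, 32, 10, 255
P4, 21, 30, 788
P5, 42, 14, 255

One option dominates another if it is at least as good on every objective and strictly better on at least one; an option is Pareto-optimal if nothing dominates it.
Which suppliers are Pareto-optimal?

P1, P2, P3, P4

P1: not dominated (best lead time).
P2: not dominated (best unit cost).
P3: not dominated.
P4: not dominated.
P5: dominated by P1 (unit cost 34≤42, lead time 7≤14, capacity 854≥255).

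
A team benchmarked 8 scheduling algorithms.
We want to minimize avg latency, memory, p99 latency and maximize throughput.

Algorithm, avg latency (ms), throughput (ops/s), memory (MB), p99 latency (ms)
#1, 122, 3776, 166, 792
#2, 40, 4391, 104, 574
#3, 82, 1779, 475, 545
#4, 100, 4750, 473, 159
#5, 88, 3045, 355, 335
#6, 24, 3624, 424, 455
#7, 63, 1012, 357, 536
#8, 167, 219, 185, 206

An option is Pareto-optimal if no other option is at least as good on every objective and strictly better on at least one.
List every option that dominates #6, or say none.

#1: worse on avg latency (122 vs 24).
#2: worse on avg latency (40 vs 24).
#3: worse on avg latency (82 vs 24).
#4: worse on avg latency (100 vs 24).
#5: worse on avg latency (88 vs 24).
#7: worse on avg latency (63 vs 24).
#8: worse on avg latency (167 vs 24).
No option dominates #6.

none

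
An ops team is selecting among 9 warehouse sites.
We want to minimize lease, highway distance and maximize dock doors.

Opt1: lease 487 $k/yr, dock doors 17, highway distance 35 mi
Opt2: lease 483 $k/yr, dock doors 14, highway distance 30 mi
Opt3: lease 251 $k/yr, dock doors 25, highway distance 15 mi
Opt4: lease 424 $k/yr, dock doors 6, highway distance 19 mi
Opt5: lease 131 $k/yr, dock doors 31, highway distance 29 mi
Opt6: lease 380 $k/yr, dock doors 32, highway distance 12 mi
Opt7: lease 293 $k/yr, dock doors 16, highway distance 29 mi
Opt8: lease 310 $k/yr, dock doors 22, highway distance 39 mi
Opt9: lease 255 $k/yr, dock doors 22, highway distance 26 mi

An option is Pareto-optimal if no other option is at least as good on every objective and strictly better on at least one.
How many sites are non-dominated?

3

Opt1: dominated by Opt3 (lease 251≤487, dock doors 25≥17, highway distance 15≤35).
Opt2: dominated by Opt3 (lease 251≤483, dock doors 25≥14, highway distance 15≤30).
Opt3: not dominated.
Opt4: dominated by Opt3 (lease 251≤424, dock doors 25≥6, highway distance 15≤19).
Opt5: not dominated (best lease).
Opt6: not dominated (best dock doors).
Opt7: dominated by Opt3 (lease 251≤293, dock doors 25≥16, highway distance 15≤29).
Opt8: dominated by Opt3 (lease 251≤310, dock doors 25≥22, highway distance 15≤39).
Opt9: dominated by Opt3 (lease 251≤255, dock doors 25≥22, highway distance 15≤26).
Pareto-optimal: Opt3, Opt5, Opt6 → 3.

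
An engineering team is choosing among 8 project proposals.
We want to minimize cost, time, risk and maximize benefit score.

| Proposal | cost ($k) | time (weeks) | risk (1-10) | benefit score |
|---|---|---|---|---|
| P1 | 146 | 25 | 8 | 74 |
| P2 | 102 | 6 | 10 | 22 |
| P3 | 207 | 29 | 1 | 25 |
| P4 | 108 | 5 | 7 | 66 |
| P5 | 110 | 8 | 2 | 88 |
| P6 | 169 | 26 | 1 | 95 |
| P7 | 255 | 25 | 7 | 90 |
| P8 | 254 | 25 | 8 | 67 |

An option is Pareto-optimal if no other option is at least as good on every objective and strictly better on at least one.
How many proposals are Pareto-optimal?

5

P1: dominated by P5 (cost 110≤146, time 8≤25, risk 2≤8, benefit score 88≥74).
P2: not dominated (best cost).
P3: dominated by P6 (cost 169≤207, time 26≤29, risk 1≤1, benefit score 95≥25).
P4: not dominated (best time).
P5: not dominated.
P6: not dominated (best benefit score).
P7: not dominated.
P8: dominated by P1 (cost 146≤254, time 25≤25, risk 8≤8, benefit score 74≥67).
Pareto-optimal: P2, P4, P5, P6, P7 → 5.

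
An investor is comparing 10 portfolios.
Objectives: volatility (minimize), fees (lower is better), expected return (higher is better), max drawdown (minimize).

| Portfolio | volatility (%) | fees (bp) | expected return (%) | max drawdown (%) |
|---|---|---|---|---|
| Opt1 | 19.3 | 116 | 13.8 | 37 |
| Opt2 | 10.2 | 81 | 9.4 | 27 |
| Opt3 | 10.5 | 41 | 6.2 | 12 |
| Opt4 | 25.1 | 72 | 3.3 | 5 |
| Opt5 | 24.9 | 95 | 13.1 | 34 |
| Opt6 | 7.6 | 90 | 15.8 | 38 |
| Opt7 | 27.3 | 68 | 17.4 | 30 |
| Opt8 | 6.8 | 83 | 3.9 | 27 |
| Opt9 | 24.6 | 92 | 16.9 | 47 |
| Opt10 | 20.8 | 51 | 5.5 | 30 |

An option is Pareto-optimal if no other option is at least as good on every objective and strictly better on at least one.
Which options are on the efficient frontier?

Opt1, Opt2, Opt3, Opt4, Opt5, Opt6, Opt7, Opt8, Opt9

Opt1: not dominated.
Opt2: not dominated.
Opt3: not dominated (best fees).
Opt4: not dominated (best max drawdown).
Opt5: not dominated.
Opt6: not dominated.
Opt7: not dominated (best expected return).
Opt8: not dominated (best volatility).
Opt9: not dominated.
Opt10: dominated by Opt3 (volatility 10.5≤20.8, fees 41≤51, expected return 6.2≥5.5, max drawdown 12≤30).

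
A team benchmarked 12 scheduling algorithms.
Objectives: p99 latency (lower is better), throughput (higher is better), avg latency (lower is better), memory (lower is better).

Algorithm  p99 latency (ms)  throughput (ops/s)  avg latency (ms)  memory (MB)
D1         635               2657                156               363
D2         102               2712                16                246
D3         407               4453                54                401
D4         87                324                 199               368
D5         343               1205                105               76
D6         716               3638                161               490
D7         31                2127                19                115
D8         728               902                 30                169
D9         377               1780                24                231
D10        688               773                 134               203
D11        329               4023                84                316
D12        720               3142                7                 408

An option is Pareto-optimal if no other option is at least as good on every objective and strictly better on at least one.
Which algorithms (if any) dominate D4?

D7: p99 latency 31≤87, throughput 2127≥324, avg latency 19≤199, memory 115≤368 — dominates D4.
Others (D1, D2, D3, D5, D6, D8, D9, D10, D11, D12) are each worse than D4 on at least one objective.

D7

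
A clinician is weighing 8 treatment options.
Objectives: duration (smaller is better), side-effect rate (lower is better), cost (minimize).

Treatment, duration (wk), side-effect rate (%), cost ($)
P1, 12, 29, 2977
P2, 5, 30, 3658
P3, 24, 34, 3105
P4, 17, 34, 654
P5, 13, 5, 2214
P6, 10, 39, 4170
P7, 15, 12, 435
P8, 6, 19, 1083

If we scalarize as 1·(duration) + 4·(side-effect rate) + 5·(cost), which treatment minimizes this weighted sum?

P1: 1·12 + 4·29 + 5·2977 = 15013
P2: 1·5 + 4·30 + 5·3658 = 18415
P3: 1·24 + 4·34 + 5·3105 = 15685
P4: 1·17 + 4·34 + 5·654 = 3423
P5: 1·13 + 4·5 + 5·2214 = 11103
P6: 1·10 + 4·39 + 5·4170 = 21016
P7: 1·15 + 4·12 + 5·435 = 2238
P8: 1·6 + 4·19 + 5·1083 = 5497
Lowest: P7 at 2238.

P7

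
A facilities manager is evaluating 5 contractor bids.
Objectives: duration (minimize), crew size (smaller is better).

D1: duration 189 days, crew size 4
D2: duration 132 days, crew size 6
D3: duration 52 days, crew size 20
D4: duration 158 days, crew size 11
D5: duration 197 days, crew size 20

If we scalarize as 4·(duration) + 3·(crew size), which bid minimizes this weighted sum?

D3

D1: 4·189 + 3·4 = 768
D2: 4·132 + 3·6 = 546
D3: 4·52 + 3·20 = 268
D4: 4·158 + 3·11 = 665
D5: 4·197 + 3·20 = 848
Lowest: D3 at 268.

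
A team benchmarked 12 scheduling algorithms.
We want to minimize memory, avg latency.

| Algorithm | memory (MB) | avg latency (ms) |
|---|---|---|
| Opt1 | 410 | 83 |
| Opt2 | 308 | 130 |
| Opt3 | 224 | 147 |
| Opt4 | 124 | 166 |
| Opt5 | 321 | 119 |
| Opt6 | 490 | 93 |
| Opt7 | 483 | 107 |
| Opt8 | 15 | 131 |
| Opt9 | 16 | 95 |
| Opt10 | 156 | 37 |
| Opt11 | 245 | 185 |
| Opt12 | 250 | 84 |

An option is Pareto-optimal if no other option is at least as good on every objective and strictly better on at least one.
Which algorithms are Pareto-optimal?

Opt8, Opt9, Opt10

Opt1: dominated by Opt10 (memory 156≤410, avg latency 37≤83).
Opt2: dominated by Opt9 (memory 16≤308, avg latency 95≤130).
Opt3: dominated by Opt8 (memory 15≤224, avg latency 131≤147).
Opt4: dominated by Opt8 (memory 15≤124, avg latency 131≤166).
Opt5: dominated by Opt9 (memory 16≤321, avg latency 95≤119).
Opt6: dominated by Opt1 (memory 410≤490, avg latency 83≤93).
Opt7: dominated by Opt1 (memory 410≤483, avg latency 83≤107).
Opt8: not dominated (best memory).
Opt9: not dominated.
Opt10: not dominated (best avg latency).
Opt11: dominated by Opt3 (memory 224≤245, avg latency 147≤185).
Opt12: dominated by Opt10 (memory 156≤250, avg latency 37≤84).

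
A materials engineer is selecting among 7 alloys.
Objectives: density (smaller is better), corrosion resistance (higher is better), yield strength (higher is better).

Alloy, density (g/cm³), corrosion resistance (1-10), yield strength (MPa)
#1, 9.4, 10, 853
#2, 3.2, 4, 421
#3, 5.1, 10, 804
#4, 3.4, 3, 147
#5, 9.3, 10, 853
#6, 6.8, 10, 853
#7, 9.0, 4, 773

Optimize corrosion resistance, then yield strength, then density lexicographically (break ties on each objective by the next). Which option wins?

First maximize corrosion resistance: best is 10, kept {#1, #3, #5, #6}.
Then maximize yield strength: best is 853, kept {#1, #5, #6}.
Then minimize density: best is 6.8, kept {#6}.

#6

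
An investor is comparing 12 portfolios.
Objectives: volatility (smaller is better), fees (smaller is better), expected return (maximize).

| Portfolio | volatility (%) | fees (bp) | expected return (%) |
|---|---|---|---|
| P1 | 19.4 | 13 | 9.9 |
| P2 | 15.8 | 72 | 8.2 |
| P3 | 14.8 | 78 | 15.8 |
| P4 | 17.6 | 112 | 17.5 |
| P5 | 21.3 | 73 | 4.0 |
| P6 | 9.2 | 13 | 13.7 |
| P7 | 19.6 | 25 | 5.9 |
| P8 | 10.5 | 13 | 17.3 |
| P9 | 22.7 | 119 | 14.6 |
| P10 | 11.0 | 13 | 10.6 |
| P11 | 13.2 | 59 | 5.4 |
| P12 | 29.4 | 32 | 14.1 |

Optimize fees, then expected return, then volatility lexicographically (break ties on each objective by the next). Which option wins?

First minimize fees: best is 13, kept {P1, P6, P8, P10}.
Then maximize expected return: best is 17.3, kept {P8}.

P8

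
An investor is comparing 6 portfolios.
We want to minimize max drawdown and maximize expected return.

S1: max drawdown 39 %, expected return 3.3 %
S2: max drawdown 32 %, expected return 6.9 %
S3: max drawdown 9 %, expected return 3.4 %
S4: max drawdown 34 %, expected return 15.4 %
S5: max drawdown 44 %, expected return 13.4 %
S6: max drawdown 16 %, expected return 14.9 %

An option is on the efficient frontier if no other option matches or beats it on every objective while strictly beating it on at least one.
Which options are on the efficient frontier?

S1: dominated by S2 (max drawdown 32≤39, expected return 6.9≥3.3).
S2: dominated by S6 (max drawdown 16≤32, expected return 14.9≥6.9).
S3: not dominated (best max drawdown).
S4: not dominated (best expected return).
S5: dominated by S4 (max drawdown 34≤44, expected return 15.4≥13.4).
S6: not dominated.

S3, S4, S6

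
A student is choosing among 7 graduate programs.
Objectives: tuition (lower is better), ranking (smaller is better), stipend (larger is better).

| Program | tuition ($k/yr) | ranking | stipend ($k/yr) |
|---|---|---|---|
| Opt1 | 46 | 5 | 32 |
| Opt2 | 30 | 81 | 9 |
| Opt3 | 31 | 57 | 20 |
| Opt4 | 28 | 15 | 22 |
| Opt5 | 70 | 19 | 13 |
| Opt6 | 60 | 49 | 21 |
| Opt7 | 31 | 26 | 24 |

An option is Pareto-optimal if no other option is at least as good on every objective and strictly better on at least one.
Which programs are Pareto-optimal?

Opt1: not dominated (best ranking).
Opt2: dominated by Opt4 (tuition 28≤30, ranking 15≤81, stipend 22≥9).
Opt3: dominated by Opt4 (tuition 28≤31, ranking 15≤57, stipend 22≥20).
Opt4: not dominated (best tuition).
Opt5: dominated by Opt1 (tuition 46≤70, ranking 5≤19, stipend 32≥13).
Opt6: dominated by Opt1 (tuition 46≤60, ranking 5≤49, stipend 32≥21).
Opt7: not dominated.

Opt1, Opt4, Opt7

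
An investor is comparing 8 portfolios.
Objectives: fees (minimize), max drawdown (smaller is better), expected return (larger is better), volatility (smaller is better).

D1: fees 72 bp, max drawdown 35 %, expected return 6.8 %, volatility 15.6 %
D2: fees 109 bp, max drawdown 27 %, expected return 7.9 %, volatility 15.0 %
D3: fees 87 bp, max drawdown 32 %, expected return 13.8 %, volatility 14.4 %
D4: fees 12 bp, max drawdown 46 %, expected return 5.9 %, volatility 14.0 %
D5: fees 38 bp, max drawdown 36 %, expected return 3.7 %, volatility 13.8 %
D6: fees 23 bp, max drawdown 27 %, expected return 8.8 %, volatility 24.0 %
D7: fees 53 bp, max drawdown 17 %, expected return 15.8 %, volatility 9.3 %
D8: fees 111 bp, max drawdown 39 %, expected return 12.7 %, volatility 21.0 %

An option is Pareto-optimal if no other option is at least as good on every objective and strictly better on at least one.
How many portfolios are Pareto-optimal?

D1: dominated by D7 (fees 53≤72, max drawdown 17≤35, expected return 15.8≥6.8, volatility 9.3≤15.6).
D2: dominated by D7 (fees 53≤109, max drawdown 17≤27, expected return 15.8≥7.9, volatility 9.3≤15.0).
D3: dominated by D7 (fees 53≤87, max drawdown 17≤32, expected return 15.8≥13.8, volatility 9.3≤14.4).
D4: not dominated (best fees).
D5: not dominated.
D6: not dominated.
D7: not dominated (best max drawdown).
D8: dominated by D3 (fees 87≤111, max drawdown 32≤39, expected return 13.8≥12.7, volatility 14.4≤21.0).
Pareto-optimal: D4, D5, D6, D7 → 4.

4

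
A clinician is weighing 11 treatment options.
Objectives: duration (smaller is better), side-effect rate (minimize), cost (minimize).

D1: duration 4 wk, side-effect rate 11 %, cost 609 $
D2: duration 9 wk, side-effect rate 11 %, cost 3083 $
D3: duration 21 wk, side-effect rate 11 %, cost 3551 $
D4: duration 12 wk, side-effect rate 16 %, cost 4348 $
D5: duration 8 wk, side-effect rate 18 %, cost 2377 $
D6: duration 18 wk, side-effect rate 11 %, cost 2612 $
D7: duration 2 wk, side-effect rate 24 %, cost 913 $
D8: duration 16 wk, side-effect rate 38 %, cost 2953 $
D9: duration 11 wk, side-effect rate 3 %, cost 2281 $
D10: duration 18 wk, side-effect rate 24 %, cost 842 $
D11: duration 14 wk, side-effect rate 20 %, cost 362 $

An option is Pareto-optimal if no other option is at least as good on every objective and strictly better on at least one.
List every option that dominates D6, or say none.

D1: duration 4≤18, side-effect rate 11≤11, cost 609≤2612 — dominates D6.
D9: duration 11≤18, side-effect rate 3≤11, cost 2281≤2612 — dominates D6.
Others (D2, D3, D4, D5, D7, D8, D10, D11) are each worse than D6 on at least one objective.

D1, D9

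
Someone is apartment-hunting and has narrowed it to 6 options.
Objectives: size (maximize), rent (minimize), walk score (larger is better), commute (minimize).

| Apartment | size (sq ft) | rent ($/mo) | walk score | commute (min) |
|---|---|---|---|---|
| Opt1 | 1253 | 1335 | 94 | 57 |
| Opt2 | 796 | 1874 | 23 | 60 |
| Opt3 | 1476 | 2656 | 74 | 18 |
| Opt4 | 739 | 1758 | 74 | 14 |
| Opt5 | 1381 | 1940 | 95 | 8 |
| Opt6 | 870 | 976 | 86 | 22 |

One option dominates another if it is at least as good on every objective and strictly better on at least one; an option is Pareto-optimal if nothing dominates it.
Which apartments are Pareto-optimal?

Opt1, Opt3, Opt4, Opt5, Opt6

Opt1: not dominated.
Opt2: dominated by Opt1 (size 1253≥796, rent 1335≤1874, walk score 94≥23, commute 57≤60).
Opt3: not dominated (best size).
Opt4: not dominated.
Opt5: not dominated (best walk score).
Opt6: not dominated (best rent).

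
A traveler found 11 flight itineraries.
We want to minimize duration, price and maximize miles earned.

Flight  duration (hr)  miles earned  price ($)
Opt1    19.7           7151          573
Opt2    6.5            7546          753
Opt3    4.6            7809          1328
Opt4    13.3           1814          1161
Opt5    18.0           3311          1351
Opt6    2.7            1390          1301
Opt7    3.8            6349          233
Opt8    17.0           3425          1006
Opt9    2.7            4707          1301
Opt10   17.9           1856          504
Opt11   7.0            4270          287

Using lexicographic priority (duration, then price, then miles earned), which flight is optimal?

First minimize duration: best is 2.7, kept {Opt6, Opt9}.
Then minimize price: best is 1301, kept {Opt6, Opt9}.
Then maximize miles earned: best is 4707, kept {Opt9}.

Opt9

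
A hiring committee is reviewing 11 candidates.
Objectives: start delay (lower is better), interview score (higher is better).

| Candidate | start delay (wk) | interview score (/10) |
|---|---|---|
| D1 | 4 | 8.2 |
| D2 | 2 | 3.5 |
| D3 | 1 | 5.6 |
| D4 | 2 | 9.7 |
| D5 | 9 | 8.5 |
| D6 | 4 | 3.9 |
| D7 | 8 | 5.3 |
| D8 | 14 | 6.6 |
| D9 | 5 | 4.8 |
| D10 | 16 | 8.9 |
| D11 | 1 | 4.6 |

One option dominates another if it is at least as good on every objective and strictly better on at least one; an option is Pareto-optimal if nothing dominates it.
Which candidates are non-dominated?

D3, D4

D1: dominated by D4 (start delay 2≤4, interview score 9.7≥8.2).
D2: dominated by D3 (start delay 1≤2, interview score 5.6≥3.5).
D3: not dominated.
D4: not dominated (best interview score).
D5: dominated by D4 (start delay 2≤9, interview score 9.7≥8.5).
D6: dominated by D1 (start delay 4≤4, interview score 8.2≥3.9).
D7: dominated by D1 (start delay 4≤8, interview score 8.2≥5.3).
D8: dominated by D1 (start delay 4≤14, interview score 8.2≥6.6).
D9: dominated by D1 (start delay 4≤5, interview score 8.2≥4.8).
D10: dominated by D4 (start delay 2≤16, interview score 9.7≥8.9).
D11: dominated by D3 (start delay 1≤1, interview score 5.6≥4.6).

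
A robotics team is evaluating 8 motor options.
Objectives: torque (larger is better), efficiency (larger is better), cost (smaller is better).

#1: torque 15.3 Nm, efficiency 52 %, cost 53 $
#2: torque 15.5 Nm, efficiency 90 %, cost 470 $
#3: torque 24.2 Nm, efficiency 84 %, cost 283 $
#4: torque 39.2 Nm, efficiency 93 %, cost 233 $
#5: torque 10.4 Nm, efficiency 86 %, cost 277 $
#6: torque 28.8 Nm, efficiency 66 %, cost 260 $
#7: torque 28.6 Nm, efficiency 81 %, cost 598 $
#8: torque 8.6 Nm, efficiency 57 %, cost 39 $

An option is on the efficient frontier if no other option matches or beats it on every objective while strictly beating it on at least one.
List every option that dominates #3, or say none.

#4: torque 39.2≥24.2, efficiency 93≥84, cost 233≤283 — dominates #3.
Others (#1, #2, #5, #6, #7, #8) are each worse than #3 on at least one objective.

#4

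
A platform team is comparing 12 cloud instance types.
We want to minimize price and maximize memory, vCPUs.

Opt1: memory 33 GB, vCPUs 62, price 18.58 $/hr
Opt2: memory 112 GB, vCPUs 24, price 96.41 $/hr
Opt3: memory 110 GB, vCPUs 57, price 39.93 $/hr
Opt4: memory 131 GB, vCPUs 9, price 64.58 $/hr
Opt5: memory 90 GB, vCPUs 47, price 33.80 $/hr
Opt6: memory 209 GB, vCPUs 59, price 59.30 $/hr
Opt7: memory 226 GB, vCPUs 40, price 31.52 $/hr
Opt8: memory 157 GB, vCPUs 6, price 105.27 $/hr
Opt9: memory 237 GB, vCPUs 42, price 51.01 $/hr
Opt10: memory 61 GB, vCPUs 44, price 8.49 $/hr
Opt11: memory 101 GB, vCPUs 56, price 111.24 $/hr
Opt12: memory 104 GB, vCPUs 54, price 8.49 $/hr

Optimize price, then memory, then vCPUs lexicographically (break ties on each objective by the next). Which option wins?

Opt12

First minimize price: best is 8.49, kept {Opt10, Opt12}.
Then maximize memory: best is 104, kept {Opt12}.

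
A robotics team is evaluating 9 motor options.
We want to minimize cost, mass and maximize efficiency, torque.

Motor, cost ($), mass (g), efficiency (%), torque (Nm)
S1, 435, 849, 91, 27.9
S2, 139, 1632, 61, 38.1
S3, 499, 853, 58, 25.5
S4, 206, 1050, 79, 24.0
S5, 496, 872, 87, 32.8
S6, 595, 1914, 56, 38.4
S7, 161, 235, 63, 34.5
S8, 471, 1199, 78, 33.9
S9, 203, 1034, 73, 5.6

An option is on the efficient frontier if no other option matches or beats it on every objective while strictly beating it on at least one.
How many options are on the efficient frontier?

S1: not dominated (best efficiency).
S2: not dominated (best cost).
S3: dominated by S1 (cost 435≤499, mass 849≤853, efficiency 91≥58, torque 27.9≥25.5).
S4: not dominated.
S5: not dominated.
S6: not dominated (best torque).
S7: not dominated (best mass).
S8: not dominated.
S9: not dominated.
Pareto-optimal: S1, S2, S4, S5, S6, S7, S8, S9 → 8.

8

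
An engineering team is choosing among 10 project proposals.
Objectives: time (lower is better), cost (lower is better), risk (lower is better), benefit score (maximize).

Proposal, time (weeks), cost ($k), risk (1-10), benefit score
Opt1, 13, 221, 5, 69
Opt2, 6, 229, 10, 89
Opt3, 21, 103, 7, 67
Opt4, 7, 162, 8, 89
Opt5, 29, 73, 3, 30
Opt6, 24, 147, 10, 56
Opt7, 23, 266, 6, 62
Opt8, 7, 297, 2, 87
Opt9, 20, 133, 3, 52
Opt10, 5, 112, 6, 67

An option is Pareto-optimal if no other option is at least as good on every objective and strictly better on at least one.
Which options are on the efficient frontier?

Opt1: not dominated.
Opt2: not dominated.
Opt3: not dominated.
Opt4: not dominated.
Opt5: not dominated (best cost).
Opt6: dominated by Opt3 (time 21≤24, cost 103≤147, risk 7≤10, benefit score 67≥56).
Opt7: dominated by Opt1 (time 13≤23, cost 221≤266, risk 5≤6, benefit score 69≥62).
Opt8: not dominated (best risk).
Opt9: not dominated.
Opt10: not dominated (best time).

Opt1, Opt2, Opt3, Opt4, Opt5, Opt8, Opt9, Opt10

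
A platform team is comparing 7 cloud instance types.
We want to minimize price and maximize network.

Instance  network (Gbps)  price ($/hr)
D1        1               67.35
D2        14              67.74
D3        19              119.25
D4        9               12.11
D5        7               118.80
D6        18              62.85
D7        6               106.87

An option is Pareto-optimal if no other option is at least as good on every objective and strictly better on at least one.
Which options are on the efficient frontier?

D1: dominated by D4 (network 9≥1, price 12.11≤67.35).
D2: dominated by D6 (network 18≥14, price 62.85≤67.74).
D3: not dominated (best network).
D4: not dominated (best price).
D5: dominated by D2 (network 14≥7, price 67.74≤118.80).
D6: not dominated.
D7: dominated by D2 (network 14≥6, price 67.74≤106.87).

D3, D4, D6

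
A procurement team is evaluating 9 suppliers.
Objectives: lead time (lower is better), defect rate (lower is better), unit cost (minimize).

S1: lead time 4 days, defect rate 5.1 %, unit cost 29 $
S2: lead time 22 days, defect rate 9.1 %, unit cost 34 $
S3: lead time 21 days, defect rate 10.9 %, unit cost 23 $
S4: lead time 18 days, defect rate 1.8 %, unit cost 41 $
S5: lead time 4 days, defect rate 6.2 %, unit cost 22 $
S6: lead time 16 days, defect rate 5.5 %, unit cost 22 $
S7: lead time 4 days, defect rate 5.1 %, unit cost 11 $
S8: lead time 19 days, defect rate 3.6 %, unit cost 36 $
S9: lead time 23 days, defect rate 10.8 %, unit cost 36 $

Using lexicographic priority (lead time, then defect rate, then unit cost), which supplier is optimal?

First minimize lead time: best is 4, kept {S1, S5, S7}.
Then minimize defect rate: best is 5.1, kept {S1, S7}.
Then minimize unit cost: best is 11, kept {S7}.

S7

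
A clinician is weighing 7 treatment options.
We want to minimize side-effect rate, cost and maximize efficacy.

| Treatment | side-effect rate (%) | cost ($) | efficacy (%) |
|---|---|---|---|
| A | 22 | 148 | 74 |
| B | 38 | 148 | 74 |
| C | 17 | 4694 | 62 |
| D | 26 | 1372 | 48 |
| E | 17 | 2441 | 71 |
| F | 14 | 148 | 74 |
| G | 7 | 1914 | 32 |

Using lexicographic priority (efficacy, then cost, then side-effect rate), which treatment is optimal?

F

First maximize efficacy: best is 74, kept {A, B, F}.
Then minimize cost: best is 148, kept {A, B, F}.
Then minimize side-effect rate: best is 14, kept {F}.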